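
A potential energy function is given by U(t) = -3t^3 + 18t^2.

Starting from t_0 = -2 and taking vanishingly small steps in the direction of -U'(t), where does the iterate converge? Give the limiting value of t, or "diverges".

0

U'(t) = -9t(t - 4), so U'(-2) = -108.
Gradient descent moves in the -U' direction, i.e. t is increasing.
The nearest critical point in that direction is t = 0, where U'' = 36 > 0 (a local minimum). The iterate converges there.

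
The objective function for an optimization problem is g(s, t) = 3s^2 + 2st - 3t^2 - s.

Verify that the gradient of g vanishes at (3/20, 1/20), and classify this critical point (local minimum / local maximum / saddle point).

∇g = (6s + 2t - 1, 2s - 6t); substituting (3/20, 1/20) gives ∇g = (0, 0), so (3/20, 1/20) is indeed a critical point.
The Hessian of g is constant: H = [[6, 2], [2, -6]].
det(H) = 6·(-6) − 2² = -40.
Since det(H) < 0, H is indefinite and the critical point is a saddle point.

saddle point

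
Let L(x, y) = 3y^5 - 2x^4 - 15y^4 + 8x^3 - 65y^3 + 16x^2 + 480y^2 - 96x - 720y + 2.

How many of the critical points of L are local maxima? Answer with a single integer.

L separates as a function of x plus a function of y, so ∇L=0 decouples.
∂L/∂x = -8(x - 3)(x - 2)(x + 2) = 0 at x ∈ {-2, 2, 3}; ∂L/∂y = 15(y - 4)(y - 3)(y - 1)(y + 4) = 0 at y ∈ {-4, 1, 3, 4}.
The Hessian is diagonal: diag(L_xx, L_yy). Second derivatives: L_xx(-2)=-160, L_xx(2)=32, L_xx(3)=-40; L_yy(-4)=-4200, L_yy(1)=450, L_yy(3)=-210, L_yy(4)=360.
Local maxima occur where both diagonal entries negative: (-2, -4), (-2, 3), (3, -4), (3, 3). Count: 4.

4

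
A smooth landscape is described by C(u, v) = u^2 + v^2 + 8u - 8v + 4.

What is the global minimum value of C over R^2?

C(u,v) separates as P(u) + Q(v) + 4, so its minimum is min P + min Q + 4.
P'(u) = 2u + 8 vanishes at u ∈ {-4}; Q'(v) = 2v - 8 vanishes at v ∈ {4}.
Local minima of P (where P''>0): P(-4)=-16. Local minima of Q: Q(4)=-16.
So the global minimum of C is P(-4) + Q(4) + 4 = -16 − 16 + 4 = -28, attained at (-4, 4).

-28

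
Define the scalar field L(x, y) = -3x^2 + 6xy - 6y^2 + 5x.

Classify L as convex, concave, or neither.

L is quadratic, so its Hessian is the constant matrix H = [[-6, 6], [6, -12]].
det(H) = 36, tr(H) = -18.
det(H) > 0 and tr(H) < 0, so H is negative definite everywhere: concave.

concave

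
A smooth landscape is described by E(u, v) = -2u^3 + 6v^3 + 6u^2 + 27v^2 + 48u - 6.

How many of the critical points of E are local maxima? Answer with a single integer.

E separates as a function of u plus a function of v, so ∇E=0 decouples.
∂E/∂u = -6(u - 4)(u + 2) = 0 at u ∈ {-2, 4}; ∂E/∂v = 18v(v + 3) = 0 at v ∈ {-3, 0}.
The Hessian is diagonal: diag(E_uu, E_vv). Second derivatives: E_uu(-2)=36, E_uu(4)=-36; E_vv(-3)=-54, E_vv(0)=54.
Local maxima occur where both diagonal entries negative: (4, -3). Count: 1.

1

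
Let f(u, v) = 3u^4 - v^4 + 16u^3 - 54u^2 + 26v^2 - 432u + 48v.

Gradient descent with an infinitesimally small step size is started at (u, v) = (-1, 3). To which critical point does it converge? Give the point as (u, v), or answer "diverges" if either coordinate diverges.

(3, -1)

f is separable, so gradient descent decouples: u follows -∂f/∂u, v follows -∂f/∂v.
∂f/∂u = 12(u - 3)(u + 3)(u + 4); at u=-1 this is -288, so u increases.
∂f/∂v = -4(v - 4)(v + 1)(v + 3); at v=3 this is 96, so v decreases.
u converges to its nearest critical value 3 (a local min of the u-part); v converges to -1. The iterate converges to (3, -1).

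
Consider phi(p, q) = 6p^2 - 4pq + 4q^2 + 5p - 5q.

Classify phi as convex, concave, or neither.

phi is quadratic, so its Hessian is the constant matrix H = [[12, -4], [-4, 8]].
det(H) = 80, tr(H) = 20.
det(H) > 0 and tr(H) > 0, so H is positive definite everywhere: convex.

convex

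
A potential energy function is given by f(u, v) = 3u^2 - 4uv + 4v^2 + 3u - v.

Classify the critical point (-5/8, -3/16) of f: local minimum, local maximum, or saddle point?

local minimum

The Hessian of f is constant: H = [[6, -4], [-4, 8]].
det(H) = 6·8 − (-4)² = 32.
det(H) > 0 and tr(H) = 14 > 0, so H is positive definite and the point is a local minimum.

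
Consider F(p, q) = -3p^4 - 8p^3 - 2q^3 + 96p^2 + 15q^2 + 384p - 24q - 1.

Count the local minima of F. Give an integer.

1

F separates as a function of p plus a function of q, so ∇F=0 decouples.
∂F/∂p = -12(p - 4)(p + 2)(p + 4) = 0 at p ∈ {-4, -2, 4}; ∂F/∂q = -6(q - 4)(q - 1) = 0 at q ∈ {1, 4}.
The Hessian is diagonal: diag(F_pp, F_qq). Second derivatives: F_pp(-4)=-192, F_pp(-2)=144, F_pp(4)=-576; F_qq(1)=18, F_qq(4)=-18.
Local minima occur where both diagonal entries positive: (-2, 1). Count: 1.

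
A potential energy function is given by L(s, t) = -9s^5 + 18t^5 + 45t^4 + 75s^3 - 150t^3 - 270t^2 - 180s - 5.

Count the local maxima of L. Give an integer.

4

L separates as a function of s plus a function of t, so ∇L=0 decouples.
∂L/∂s = -45(s - 2)(s - 1)(s + 1)(s + 2) = 0 at s ∈ {-2, -1, 1, 2}; ∂L/∂t = 90t(t - 2)(t + 1)(t + 3) = 0 at t ∈ {-3, -1, 0, 2}.
The Hessian is diagonal: diag(L_ss, L_tt). Second derivatives: L_ss(-2)=540, L_ss(-1)=-270, L_ss(1)=270, L_ss(2)=-540; L_tt(-3)=-2700, L_tt(-1)=540, L_tt(0)=-540, L_tt(2)=2700.
Local maxima occur where both diagonal entries negative: (-1, -3), (-1, 0), (2, -3), (2, 0). Count: 4.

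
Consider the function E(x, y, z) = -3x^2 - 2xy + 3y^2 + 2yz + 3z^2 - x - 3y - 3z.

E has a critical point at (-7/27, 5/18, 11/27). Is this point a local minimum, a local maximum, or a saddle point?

saddle point

The Hessian is constant: H = [[-6, -2, 0], [-2, 6, 2], [0, 2, 6]].
Leading principal minors: Δ₁ = -6, Δ₂ = -40, Δ₃ = -216.
The minors fit neither the all-positive nor the alternating-sign pattern, so H is indefinite: a saddle point.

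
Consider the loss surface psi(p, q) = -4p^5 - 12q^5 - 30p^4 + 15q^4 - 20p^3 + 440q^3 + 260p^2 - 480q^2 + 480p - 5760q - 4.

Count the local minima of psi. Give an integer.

psi separates as a function of p plus a function of q, so ∇psi=0 decouples.
∂psi/∂p = -20(p - 2)(p + 1)(p + 3)(p + 4) = 0 at p ∈ {-4, -3, -1, 2}; ∂psi/∂q = -60(q - 4)(q - 3)(q + 2)(q + 4) = 0 at q ∈ {-4, -2, 3, 4}.
The Hessian is diagonal: diag(psi_pp, psi_qq). Second derivatives: psi_pp(-4)=360, psi_pp(-3)=-200, psi_pp(-1)=360, psi_pp(2)=-1800; psi_qq(-4)=6720, psi_qq(-2)=-3600, psi_qq(3)=2100, psi_qq(4)=-2880.
Local minima occur where both diagonal entries positive: (-4, -4), (-4, 3), (-1, -4), (-1, 3). Count: 4.

4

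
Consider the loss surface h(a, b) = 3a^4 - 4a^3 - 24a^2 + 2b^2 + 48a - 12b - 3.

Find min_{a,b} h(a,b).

h(a,b) separates as P(a) + Q(b) − 3, so its minimum is min P + min Q − 3.
P'(a) = 12(a - 2)(a - 1)(a + 2) vanishes at a ∈ {-2, 1, 2}; Q'(b) = 4b - 12 vanishes at b ∈ {3}.
Local minima of P (where P''>0): P(-2)=-112, P(2)=16. Local minima of Q: Q(3)=-18.
So the global minimum of h is P(-2) + Q(3) − 3 = -112 − 18 − 3 = -133, attained at (-2, 3).

-133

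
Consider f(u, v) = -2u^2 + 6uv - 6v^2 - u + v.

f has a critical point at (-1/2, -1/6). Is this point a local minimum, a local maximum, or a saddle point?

local maximum

The Hessian of f is constant: H = [[-4, 6], [6, -12]].
det(H) = (-4)·(-12) − 6² = 12.
det(H) > 0 and tr(H) = -16 < 0, so H is negative definite and the point is a local maximum.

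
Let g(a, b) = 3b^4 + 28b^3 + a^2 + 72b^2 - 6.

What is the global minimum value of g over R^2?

g(a,b) separates as P(a) + Q(b) − 6, so its minimum is min P + min Q − 6.
P'(a) = 2a vanishes at a ∈ {0}; Q'(b) = 12b(b + 3)(b + 4) vanishes at b ∈ {-4, -3, 0}.
Local minima of P (where P''>0): P(0)=0. Local minima of Q: Q(-4)=128, Q(0)=0.
So the global minimum of g is P(0) + Q(0) − 6 = 0 + 0 − 6 = -6, attained at (0, 0).

-6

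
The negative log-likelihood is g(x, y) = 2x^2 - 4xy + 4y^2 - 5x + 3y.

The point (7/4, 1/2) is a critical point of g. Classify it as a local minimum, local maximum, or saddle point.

The Hessian of g is constant: H = [[4, -4], [-4, 8]].
det(H) = 4·8 − (-4)² = 16.
det(H) > 0 and tr(H) = 12 > 0, so H is positive definite and the point is a local minimum.

local minimum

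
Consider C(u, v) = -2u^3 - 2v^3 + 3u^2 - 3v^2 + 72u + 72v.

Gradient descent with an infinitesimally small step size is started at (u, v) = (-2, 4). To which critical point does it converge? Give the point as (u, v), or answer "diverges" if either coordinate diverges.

C is separable, so gradient descent decouples: u follows -∂C/∂u, v follows -∂C/∂v.
∂C/∂u = -6(u - 4)(u + 3); at u=-2 this is 36, so u decreases.
∂C/∂v = -6(v - 3)(v + 4); at v=4 this is -48, so v increases.
The v-coordinate has no critical point in that direction and runs off to infinity.

diverges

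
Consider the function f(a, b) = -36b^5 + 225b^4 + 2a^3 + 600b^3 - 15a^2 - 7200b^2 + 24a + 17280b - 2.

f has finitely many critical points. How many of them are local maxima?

f separates as a function of a plus a function of b, so ∇f=0 decouples.
∂f/∂a = 6(a - 4)(a - 1) = 0 at a ∈ {1, 4}; ∂f/∂b = -180(b - 4)(b - 3)(b - 2)(b + 4) = 0 at b ∈ {-4, 2, 3, 4}.
The Hessian is diagonal: diag(f_aa, f_bb). Second derivatives: f_aa(1)=-18, f_aa(4)=18; f_bb(-4)=60480, f_bb(2)=-2160, f_bb(3)=1260, f_bb(4)=-2880.
Local maxima occur where both diagonal entries negative: (1, 2), (1, 4). Count: 2.

2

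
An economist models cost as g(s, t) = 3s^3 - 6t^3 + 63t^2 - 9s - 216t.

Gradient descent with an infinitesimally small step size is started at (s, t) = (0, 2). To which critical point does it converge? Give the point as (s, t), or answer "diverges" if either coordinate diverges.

(1, 3)

g is separable, so gradient descent decouples: s follows -∂g/∂s, t follows -∂g/∂t.
∂g/∂s = 9(s - 1)(s + 1); at s=0 this is -9, so s increases.
∂g/∂t = -18(t - 4)(t - 3); at t=2 this is -36, so t increases.
s converges to its nearest critical value 1 (a local min of the s-part); t converges to 3. The iterate converges to (1, 3).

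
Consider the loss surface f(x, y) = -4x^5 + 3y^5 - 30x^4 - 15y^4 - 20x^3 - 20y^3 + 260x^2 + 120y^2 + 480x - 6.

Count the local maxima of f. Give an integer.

4

f separates as a function of x plus a function of y, so ∇f=0 decouples.
∂f/∂x = -20(x - 2)(x + 1)(x + 3)(x + 4) = 0 at x ∈ {-4, -3, -1, 2}; ∂f/∂y = 15y(y - 4)(y - 2)(y + 2) = 0 at y ∈ {-2, 0, 2, 4}.
The Hessian is diagonal: diag(f_xx, f_yy). Second derivatives: f_xx(-4)=360, f_xx(-3)=-200, f_xx(-1)=360, f_xx(2)=-1800; f_yy(-2)=-720, f_yy(0)=240, f_yy(2)=-240, f_yy(4)=720.
Local maxima occur where both diagonal entries negative: (-3, -2), (-3, 2), (2, -2), (2, 2). Count: 4.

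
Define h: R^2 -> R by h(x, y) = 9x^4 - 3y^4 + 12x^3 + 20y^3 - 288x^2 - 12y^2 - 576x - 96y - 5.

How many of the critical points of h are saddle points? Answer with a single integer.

5

h separates as a function of x plus a function of y, so ∇h=0 decouples.
∂h/∂x = 36(x - 4)(x + 1)(x + 4) = 0 at x ∈ {-4, -1, 4}; ∂h/∂y = -12(y - 4)(y - 2)(y + 1) = 0 at y ∈ {-1, 2, 4}.
The Hessian is diagonal: diag(h_xx, h_yy). Second derivatives: h_xx(-4)=864, h_xx(-1)=-540, h_xx(4)=1440; h_yy(-1)=-180, h_yy(2)=72, h_yy(4)=-120.
Saddle points occur where the two diagonal entries have opposite signs: (-4, -1), (-4, 4), (-1, 2), (4, -1), (4, 4). Count: 5.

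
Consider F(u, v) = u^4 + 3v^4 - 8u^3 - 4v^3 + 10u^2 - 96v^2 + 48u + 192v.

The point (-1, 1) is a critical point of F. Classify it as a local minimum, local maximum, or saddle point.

The mixed partial ∂²F/∂u∂v is 0, so the Hessian at any point is diag(F_uu, F_vv) = diag(4(3u^2 - 12u + 5), 12(3v^2 - 2v - 16)).
At (-1, 1): H = diag(80, -180).
The eigenvalues have opposite signs, so H is indefinite: a saddle point.

saddle point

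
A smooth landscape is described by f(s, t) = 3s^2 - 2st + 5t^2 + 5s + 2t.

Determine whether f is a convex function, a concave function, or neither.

f is quadratic, so its Hessian is the constant matrix H = [[6, -2], [-2, 10]].
det(H) = 56, tr(H) = 16.
det(H) > 0 and tr(H) > 0, so H is positive definite everywhere: convex.

convex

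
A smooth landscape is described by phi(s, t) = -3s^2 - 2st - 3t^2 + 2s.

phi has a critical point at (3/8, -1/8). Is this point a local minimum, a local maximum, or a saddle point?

The Hessian of phi is constant: H = [[-6, -2], [-2, -6]].
det(H) = (-6)·(-6) − (-2)² = 32.
det(H) > 0 and tr(H) = -12 < 0, so H is negative definite and the point is a local maximum.

local maximum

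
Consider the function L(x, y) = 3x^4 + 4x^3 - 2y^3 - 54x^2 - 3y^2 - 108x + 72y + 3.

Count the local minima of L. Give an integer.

L separates as a function of x plus a function of y, so ∇L=0 decouples.
∂L/∂x = 12(x - 3)(x + 1)(x + 3) = 0 at x ∈ {-3, -1, 3}; ∂L/∂y = -6(y - 3)(y + 4) = 0 at y ∈ {-4, 3}.
The Hessian is diagonal: diag(L_xx, L_yy). Second derivatives: L_xx(-3)=144, L_xx(-1)=-96, L_xx(3)=288; L_yy(-4)=42, L_yy(3)=-42.
Local minima occur where both diagonal entries positive: (-3, -4), (3, -4). Count: 2.

2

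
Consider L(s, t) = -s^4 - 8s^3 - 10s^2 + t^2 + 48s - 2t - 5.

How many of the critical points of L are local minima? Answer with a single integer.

1

L separates as a function of s plus a function of t, so ∇L=0 decouples.
∂L/∂s = -4(s - 1)(s + 3)(s + 4) = 0 at s ∈ {-4, -3, 1}; ∂L/∂t = 2(t - 1) = 0 at t ∈ {1}.
The Hessian is diagonal: diag(L_ss, L_tt). Second derivatives: L_ss(-4)=-20, L_ss(-3)=16, L_ss(1)=-80; L_tt(1)=2.
Local minima occur where both diagonal entries positive: (-3, 1). Count: 1.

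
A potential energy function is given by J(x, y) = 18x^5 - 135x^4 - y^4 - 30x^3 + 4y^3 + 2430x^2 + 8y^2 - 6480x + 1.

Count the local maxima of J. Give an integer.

J separates as a function of x plus a function of y, so ∇J=0 decouples.
∂J/∂x = 90(x - 4)(x - 3)(x - 2)(x + 3) = 0 at x ∈ {-3, 2, 3, 4}; ∂J/∂y = -4y(y - 4)(y + 1) = 0 at y ∈ {-1, 0, 4}.
The Hessian is diagonal: diag(J_xx, J_yy). Second derivatives: J_xx(-3)=-18900, J_xx(2)=900, J_xx(3)=-540, J_xx(4)=1260; J_yy(-1)=-20, J_yy(0)=16, J_yy(4)=-80.
Local maxima occur where both diagonal entries negative: (-3, -1), (-3, 4), (3, -1), (3, 4). Count: 4.

4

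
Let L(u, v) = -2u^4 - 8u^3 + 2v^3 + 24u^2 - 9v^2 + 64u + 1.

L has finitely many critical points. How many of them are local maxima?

2

L separates as a function of u plus a function of v, so ∇L=0 decouples.
∂L/∂u = -8(u - 2)(u + 1)(u + 4) = 0 at u ∈ {-4, -1, 2}; ∂L/∂v = 6v(v - 3) = 0 at v ∈ {0, 3}.
The Hessian is diagonal: diag(L_uu, L_vv). Second derivatives: L_uu(-4)=-144, L_uu(-1)=72, L_uu(2)=-144; L_vv(0)=-18, L_vv(3)=18.
Local maxima occur where both diagonal entries negative: (-4, 0), (2, 0). Count: 2.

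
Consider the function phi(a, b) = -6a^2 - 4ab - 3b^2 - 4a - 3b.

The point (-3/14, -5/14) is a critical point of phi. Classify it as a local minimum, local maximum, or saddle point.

local maximum

The Hessian of phi is constant: H = [[-12, -4], [-4, -6]].
det(H) = (-12)·(-6) − (-4)² = 56.
det(H) > 0 and tr(H) = -18 < 0, so H is negative definite and the point is a local maximum.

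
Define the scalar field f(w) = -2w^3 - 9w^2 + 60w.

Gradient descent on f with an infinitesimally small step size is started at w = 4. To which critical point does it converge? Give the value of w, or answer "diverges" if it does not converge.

diverges

f'(w) = -6(w - 2)(w + 5), so f'(4) = -108.
Gradient descent moves in the -f' direction, i.e. w is increasing.
There is no critical point above w=4, and f' keeps the same sign, so the iterate runs off to +∞.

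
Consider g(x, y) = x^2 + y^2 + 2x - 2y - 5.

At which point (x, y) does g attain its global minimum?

(-1, 1)

g(x,y) separates as P(x) + Q(y) − 5, so its minimum is min P + min Q − 5.
P'(x) = 2x + 2 vanishes at x ∈ {-1}; Q'(y) = 2y - 2 vanishes at y ∈ {1}.
Local minima of P (where P''>0): P(-1)=-1. Local minima of Q: Q(1)=-1.
So the global minimum of g is P(-1) + Q(1) − 5 = -1 − 1 − 5 = -7, attained at (-1, 1).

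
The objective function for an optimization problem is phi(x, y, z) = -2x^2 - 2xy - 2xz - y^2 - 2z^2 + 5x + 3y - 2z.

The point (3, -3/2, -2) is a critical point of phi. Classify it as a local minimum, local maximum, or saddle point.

The Hessian is constant: H = [[-4, -2, -2], [-2, -2, 0], [-2, 0, -4]].
Leading principal minors: Δ₁ = -4, Δ₂ = 4, Δ₃ = -8.
The minors alternate sign starting negative (−, +, −), so H is negative definite: a local maximum.

local maximum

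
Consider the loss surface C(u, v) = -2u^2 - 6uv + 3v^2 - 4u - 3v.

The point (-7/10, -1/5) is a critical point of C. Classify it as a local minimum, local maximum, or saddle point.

The Hessian of C is constant: H = [[-4, -6], [-6, 6]].
det(H) = (-4)·6 − (-6)² = -60.
Since det(H) < 0, H is indefinite and the critical point is a saddle point.

saddle point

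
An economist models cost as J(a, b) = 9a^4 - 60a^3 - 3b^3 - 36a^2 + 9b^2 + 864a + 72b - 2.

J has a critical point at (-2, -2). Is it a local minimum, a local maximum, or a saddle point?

The mixed partial ∂²J/∂a∂b is 0, so the Hessian at any point is diag(J_aa, J_bb) = diag(36(3a^2 - 10a - 2), 18(-b + 1)).
At (-2, -2): H = diag(1080, 54).
Both eigenvalues are positive, so H is positive definite: a local minimum.

local minimum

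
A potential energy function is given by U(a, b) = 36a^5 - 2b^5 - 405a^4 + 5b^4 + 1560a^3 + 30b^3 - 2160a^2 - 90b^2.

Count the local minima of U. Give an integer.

4

U separates as a function of a plus a function of b, so ∇U=0 decouples.
∂U/∂a = 180a(a - 4)(a - 3)(a - 2) = 0 at a ∈ {0, 2, 3, 4}; ∂U/∂b = -10b(b - 3)(b - 2)(b + 3) = 0 at b ∈ {-3, 0, 2, 3}.
The Hessian is diagonal: diag(U_aa, U_bb). Second derivatives: U_aa(0)=-4320, U_aa(2)=720, U_aa(3)=-540, U_aa(4)=1440; U_bb(-3)=900, U_bb(0)=-180, U_bb(2)=100, U_bb(3)=-180.
Local minima occur where both diagonal entries positive: (2, -3), (2, 2), (4, -3), (4, 2). Count: 4.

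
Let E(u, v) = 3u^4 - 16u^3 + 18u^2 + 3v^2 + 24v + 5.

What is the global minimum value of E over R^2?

E(u,v) separates as P(u) + Q(v) + 5, so its minimum is min P + min Q + 5.
P'(u) = 12u(u - 3)(u - 1) vanishes at u ∈ {0, 1, 3}; Q'(v) = 6v + 24 vanishes at v ∈ {-4}.
Local minima of P (where P''>0): P(0)=0, P(3)=-27. Local minima of Q: Q(-4)=-48.
So the global minimum of E is P(3) + Q(-4) + 5 = -27 − 48 + 5 = -70, attained at (3, -4).

-70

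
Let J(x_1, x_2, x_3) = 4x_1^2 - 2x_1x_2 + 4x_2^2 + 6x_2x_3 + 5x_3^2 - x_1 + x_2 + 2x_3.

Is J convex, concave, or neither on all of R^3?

J is quadratic, so its Hessian is the constant matrix H = [[8, -2, 0], [-2, 8, 6], [0, 6, 10]].
Leading principal minors: 8, 60, 312.
All positive ⇒ H ≻ 0 ⇒ convex.

convex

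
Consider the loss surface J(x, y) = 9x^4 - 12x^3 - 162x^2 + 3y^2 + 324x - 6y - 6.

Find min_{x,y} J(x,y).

-1386

J(x,y) separates as P(x) + Q(y) − 6, so its minimum is min P + min Q − 6.
P'(x) = 36(x - 3)(x - 1)(x + 3) vanishes at x ∈ {-3, 1, 3}; Q'(y) = 6y - 6 vanishes at y ∈ {1}.
Local minima of P (where P''>0): P(-3)=-1377, P(3)=-81. Local minima of Q: Q(1)=-3.
So the global minimum of J is P(-3) + Q(1) − 6 = -1377 − 3 − 6 = -1386, attained at (-3, 1).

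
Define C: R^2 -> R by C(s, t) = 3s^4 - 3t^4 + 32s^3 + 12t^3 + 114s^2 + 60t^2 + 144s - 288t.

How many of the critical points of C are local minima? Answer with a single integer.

C separates as a function of s plus a function of t, so ∇C=0 decouples.
∂C/∂s = 12(s + 1)(s + 3)(s + 4) = 0 at s ∈ {-4, -3, -1}; ∂C/∂t = -12(t - 4)(t - 2)(t + 3) = 0 at t ∈ {-3, 2, 4}.
The Hessian is diagonal: diag(C_ss, C_tt). Second derivatives: C_ss(-4)=36, C_ss(-3)=-24, C_ss(-1)=72; C_tt(-3)=-420, C_tt(2)=120, C_tt(4)=-168.
Local minima occur where both diagonal entries positive: (-4, 2), (-1, 2). Count: 2.

2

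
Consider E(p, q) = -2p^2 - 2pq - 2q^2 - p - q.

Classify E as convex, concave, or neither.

concave

E is quadratic, so its Hessian is the constant matrix H = [[-4, -2], [-2, -4]].
det(H) = 12, tr(H) = -8.
det(H) > 0 and tr(H) < 0, so H is negative definite everywhere: concave.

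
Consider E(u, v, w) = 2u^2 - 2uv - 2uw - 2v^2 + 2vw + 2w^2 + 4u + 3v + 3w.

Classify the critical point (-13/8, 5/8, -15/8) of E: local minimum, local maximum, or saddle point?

The Hessian is constant: H = [[4, -2, -2], [-2, -4, 2], [-2, 2, 4]].
Leading principal minors: Δ₁ = 4, Δ₂ = -20, Δ₃ = -64.
The minors fit neither the all-positive nor the alternating-sign pattern, so H is indefinite: a saddle point.

saddle point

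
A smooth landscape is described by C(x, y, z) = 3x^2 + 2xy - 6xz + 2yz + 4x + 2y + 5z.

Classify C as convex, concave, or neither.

C is quadratic, so its Hessian is the constant matrix H = [[6, 2, -6], [2, 0, 2], [-6, 2, 0]].
Leading principal minors: 6, -4, -72.
Neither pattern holds ⇒ H is indefinite ⇒ neither convex nor concave.

neither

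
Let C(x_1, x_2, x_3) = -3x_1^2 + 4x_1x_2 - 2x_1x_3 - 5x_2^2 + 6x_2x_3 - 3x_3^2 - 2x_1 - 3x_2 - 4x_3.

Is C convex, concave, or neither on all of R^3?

concave

C is quadratic, so its Hessian is the constant matrix H = [[-6, 4, -2], [4, -10, 6], [-2, 6, -6]].
Leading principal minors: -6, 44, -104.
Signs alternate −, +, − ⇒ H ≺ 0 ⇒ concave.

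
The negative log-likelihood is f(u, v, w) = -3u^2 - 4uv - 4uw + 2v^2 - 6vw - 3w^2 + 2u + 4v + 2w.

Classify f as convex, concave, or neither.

neither

f is quadratic, so its Hessian is the constant matrix H = [[-6, -4, -4], [-4, 4, -6], [-4, -6, -6]].
Leading principal minors: -6, -40, 200.
Neither pattern holds ⇒ H is indefinite ⇒ neither convex nor concave.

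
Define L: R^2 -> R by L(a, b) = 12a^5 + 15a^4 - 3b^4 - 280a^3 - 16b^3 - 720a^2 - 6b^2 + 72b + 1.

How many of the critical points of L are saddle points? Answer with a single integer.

L separates as a function of a plus a function of b, so ∇L=0 decouples.
∂L/∂a = 60a(a - 4)(a + 2)(a + 3) = 0 at a ∈ {-3, -2, 0, 4}; ∂L/∂b = -12(b - 1)(b + 2)(b + 3) = 0 at b ∈ {-3, -2, 1}.
The Hessian is diagonal: diag(L_aa, L_bb). Second derivatives: L_aa(-3)=-1260, L_aa(-2)=720, L_aa(0)=-1440, L_aa(4)=10080; L_bb(-3)=-48, L_bb(-2)=36, L_bb(1)=-144.
Saddle points occur where the two diagonal entries have opposite signs: (-3, -2), (-2, -3), (-2, 1), (0, -2), (4, -3), (4, 1). Count: 6.

6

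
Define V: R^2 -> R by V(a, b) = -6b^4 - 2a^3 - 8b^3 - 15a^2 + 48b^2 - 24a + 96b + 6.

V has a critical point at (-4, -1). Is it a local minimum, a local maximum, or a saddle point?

local minimum

The mixed partial ∂²V/∂a∂b is 0, so the Hessian at any point is diag(V_aa, V_bb) = diag(-6(2a + 5), 24(-3b^2 - 2b + 4)).
At (-4, -1): H = diag(18, 72).
Both eigenvalues are positive, so H is positive definite: a local minimum.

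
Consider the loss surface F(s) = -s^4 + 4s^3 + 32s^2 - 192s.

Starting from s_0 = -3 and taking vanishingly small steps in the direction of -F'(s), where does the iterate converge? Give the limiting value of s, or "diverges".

3

F'(s) = -4(s - 4)(s - 3)(s + 4), so F'(-3) = -168.
Gradient descent moves in the -F' direction, i.e. s is increasing.
The nearest critical point in that direction is s = 3, where F'' = 28 > 0 (a local minimum). The iterate converges there.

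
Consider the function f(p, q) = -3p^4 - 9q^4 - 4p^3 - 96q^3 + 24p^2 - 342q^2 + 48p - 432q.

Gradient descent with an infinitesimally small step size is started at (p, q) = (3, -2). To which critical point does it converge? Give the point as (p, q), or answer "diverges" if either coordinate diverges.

diverges

f is separable, so gradient descent decouples: p follows -∂f/∂p, q follows -∂f/∂q.
∂f/∂p = -12(p - 2)(p + 1)(p + 2); at p=3 this is -240, so p increases.
∂f/∂q = -36(q + 1)(q + 3)(q + 4); at q=-2 this is 72, so q decreases.
The p-coordinate has no critical point in that direction and runs off to infinity.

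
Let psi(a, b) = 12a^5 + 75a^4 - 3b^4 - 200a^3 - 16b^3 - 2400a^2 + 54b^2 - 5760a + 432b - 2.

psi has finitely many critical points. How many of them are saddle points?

psi separates as a function of a plus a function of b, so ∇psi=0 decouples.
∂psi/∂a = 60(a - 4)(a + 2)(a + 3)(a + 4) = 0 at a ∈ {-4, -3, -2, 4}; ∂psi/∂b = -12(b - 3)(b + 3)(b + 4) = 0 at b ∈ {-4, -3, 3}.
The Hessian is diagonal: diag(psi_aa, psi_bb). Second derivatives: psi_aa(-4)=-960, psi_aa(-3)=420, psi_aa(-2)=-720, psi_aa(4)=20160; psi_bb(-4)=-84, psi_bb(-3)=72, psi_bb(3)=-504.
Saddle points occur where the two diagonal entries have opposite signs: (-4, -3), (-3, -4), (-3, 3), (-2, -3), (4, -4), (4, 3). Count: 6.

6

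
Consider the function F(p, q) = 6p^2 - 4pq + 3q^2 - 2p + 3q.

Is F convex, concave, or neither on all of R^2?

F is quadratic, so its Hessian is the constant matrix H = [[12, -4], [-4, 6]].
det(H) = 56, tr(H) = 18.
det(H) > 0 and tr(H) > 0, so H is positive definite everywhere: convex.

convex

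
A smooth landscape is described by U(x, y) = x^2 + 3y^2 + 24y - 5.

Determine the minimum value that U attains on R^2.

-53

U(x,y) separates as P(x) + Q(y) − 5, so its minimum is min P + min Q − 5.
P'(x) = 2x vanishes at x ∈ {0}; Q'(y) = 6y + 24 vanishes at y ∈ {-4}.
Local minima of P (where P''>0): P(0)=0. Local minima of Q: Q(-4)=-48.
So the global minimum of U is P(0) + Q(-4) − 5 = 0 − 48 − 5 = -53, attained at (0, -4).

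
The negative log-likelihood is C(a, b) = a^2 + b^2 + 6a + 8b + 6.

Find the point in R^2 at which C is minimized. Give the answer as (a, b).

C(a,b) separates as P(a) + Q(b) + 6, so its minimum is min P + min Q + 6.
P'(a) = 2a + 6 vanishes at a ∈ {-3}; Q'(b) = 2b + 8 vanishes at b ∈ {-4}.
Local minima of P (where P''>0): P(-3)=-9. Local minima of Q: Q(-4)=-16.
So the global minimum of C is P(-3) + Q(-4) + 6 = -9 − 16 + 6 = -19, attained at (-3, -4).

(-3, -4)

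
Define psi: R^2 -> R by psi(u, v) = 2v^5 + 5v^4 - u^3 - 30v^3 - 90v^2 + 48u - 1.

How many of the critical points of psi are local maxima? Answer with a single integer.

psi separates as a function of u plus a function of v, so ∇psi=0 decouples.
∂psi/∂u = -3(u - 4)(u + 4) = 0 at u ∈ {-4, 4}; ∂psi/∂v = 10v(v - 3)(v + 2)(v + 3) = 0 at v ∈ {-3, -2, 0, 3}.
The Hessian is diagonal: diag(psi_uu, psi_vv). Second derivatives: psi_uu(-4)=24, psi_uu(4)=-24; psi_vv(-3)=-180, psi_vv(-2)=100, psi_vv(0)=-180, psi_vv(3)=900.
Local maxima occur where both diagonal entries negative: (4, -3), (4, 0). Count: 2.

2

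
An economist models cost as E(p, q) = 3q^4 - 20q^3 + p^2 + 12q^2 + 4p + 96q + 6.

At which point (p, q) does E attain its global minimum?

(-2, -1)

E(p,q) separates as A(p) + B(q) + 6, so its minimum is min A + min B + 6.
A'(p) = 2p + 4 vanishes at p ∈ {-2}; B'(q) = 12(q - 4)(q - 2)(q + 1) vanishes at q ∈ {-1, 2, 4}.
Local minima of A (where A''>0): A(-2)=-4. Local minima of B: B(-1)=-61, B(4)=64.
So the global minimum of E is A(-2) + B(-1) + 6 = -4 − 61 + 6 = -59, attained at (-2, -1).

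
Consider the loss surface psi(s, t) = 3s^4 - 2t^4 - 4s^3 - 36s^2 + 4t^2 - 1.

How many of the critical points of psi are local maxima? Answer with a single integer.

2

psi separates as a function of s plus a function of t, so ∇psi=0 decouples.
∂psi/∂s = 12s(s - 3)(s + 2) = 0 at s ∈ {-2, 0, 3}; ∂psi/∂t = -8t(t - 1)(t + 1) = 0 at t ∈ {-1, 0, 1}.
The Hessian is diagonal: diag(psi_ss, psi_tt). Second derivatives: psi_ss(-2)=120, psi_ss(0)=-72, psi_ss(3)=180; psi_tt(-1)=-16, psi_tt(0)=8, psi_tt(1)=-16.
Local maxima occur where both diagonal entries negative: (0, -1), (0, 1). Count: 2.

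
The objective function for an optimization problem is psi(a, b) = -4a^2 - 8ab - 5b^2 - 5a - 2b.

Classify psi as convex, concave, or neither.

psi is quadratic, so its Hessian is the constant matrix H = [[-8, -8], [-8, -10]].
det(H) = 16, tr(H) = -18.
det(H) > 0 and tr(H) < 0, so H is negative definite everywhere: concave.

concave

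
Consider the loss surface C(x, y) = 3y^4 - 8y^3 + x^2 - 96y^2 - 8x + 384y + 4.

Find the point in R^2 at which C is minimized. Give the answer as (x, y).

C(x,y) separates as P(x) + Q(y) + 4, so its minimum is min P + min Q + 4.
P'(x) = 2x - 8 vanishes at x ∈ {4}; Q'(y) = 12(y - 4)(y - 2)(y + 4) vanishes at y ∈ {-4, 2, 4}.
Local minima of P (where P''>0): P(4)=-16. Local minima of Q: Q(-4)=-1792, Q(4)=256.
So the global minimum of C is P(4) + Q(-4) + 4 = -16 − 1792 + 4 = -1804, attained at (4, -4).

(4, -4)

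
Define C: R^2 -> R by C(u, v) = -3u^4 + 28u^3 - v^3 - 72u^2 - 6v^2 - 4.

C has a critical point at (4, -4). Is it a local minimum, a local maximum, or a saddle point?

The mixed partial ∂²C/∂u∂v is 0, so the Hessian at any point is diag(C_uu, C_vv) = diag(12(-3u^2 + 14u - 12), -6(v + 2)).
At (4, -4): H = diag(-48, 12).
The eigenvalues have opposite signs, so H is indefinite: a saddle point.

saddle point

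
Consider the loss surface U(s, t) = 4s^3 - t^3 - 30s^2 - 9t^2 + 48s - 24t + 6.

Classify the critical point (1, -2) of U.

The mixed partial ∂²U/∂s∂t is 0, so the Hessian at any point is diag(U_ss, U_tt) = diag(12(2s - 5), -6(t + 3)).
At (1, -2): H = diag(-36, -6).
Both eigenvalues are negative, so H is negative definite: a local maximum.

local maximum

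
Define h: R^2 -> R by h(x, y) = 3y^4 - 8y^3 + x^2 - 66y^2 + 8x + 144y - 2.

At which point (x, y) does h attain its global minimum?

h(x,y) separates as P(x) + Q(y) − 2, so its minimum is min P + min Q − 2.
P'(x) = 2x + 8 vanishes at x ∈ {-4}; Q'(y) = 12(y - 4)(y - 1)(y + 3) vanishes at y ∈ {-3, 1, 4}.
Local minima of P (where P''>0): P(-4)=-16. Local minima of Q: Q(-3)=-567, Q(4)=-224.
So the global minimum of h is P(-4) + Q(-3) − 2 = -16 − 567 − 2 = -585, attained at (-4, -3).

(-4, -3)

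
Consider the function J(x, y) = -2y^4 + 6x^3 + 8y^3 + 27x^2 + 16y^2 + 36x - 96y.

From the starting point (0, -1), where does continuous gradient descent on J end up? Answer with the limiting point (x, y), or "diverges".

(-1, 2)

J is separable, so gradient descent decouples: x follows -∂J/∂x, y follows -∂J/∂y.
∂J/∂x = 18(x + 1)(x + 2); at x=0 this is 36, so x decreases.
∂J/∂y = -8(y - 3)(y - 2)(y + 2); at y=-1 this is -96, so y increases.
x converges to its nearest critical value -1 (a local min of the x-part); y converges to 2. The iterate converges to (-1, 2).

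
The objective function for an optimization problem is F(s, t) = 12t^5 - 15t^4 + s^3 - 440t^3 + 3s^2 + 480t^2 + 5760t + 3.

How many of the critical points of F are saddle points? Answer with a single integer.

F separates as a function of s plus a function of t, so ∇F=0 decouples.
∂F/∂s = 3s(s + 2) = 0 at s ∈ {-2, 0}; ∂F/∂t = 60(t - 4)(t - 3)(t + 2)(t + 4) = 0 at t ∈ {-4, -2, 3, 4}.
The Hessian is diagonal: diag(F_ss, F_tt). Second derivatives: F_ss(-2)=-6, F_ss(0)=6; F_tt(-4)=-6720, F_tt(-2)=3600, F_tt(3)=-2100, F_tt(4)=2880.
Saddle points occur where the two diagonal entries have opposite signs: (-2, -2), (-2, 4), (0, -4), (0, 3). Count: 4.

4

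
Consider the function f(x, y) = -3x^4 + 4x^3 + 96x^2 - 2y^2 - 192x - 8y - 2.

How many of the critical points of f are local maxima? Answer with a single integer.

f separates as a function of x plus a function of y, so ∇f=0 decouples.
∂f/∂x = -12(x - 4)(x - 1)(x + 4) = 0 at x ∈ {-4, 1, 4}; ∂f/∂y = -4(y + 2) = 0 at y ∈ {-2}.
The Hessian is diagonal: diag(f_xx, f_yy). Second derivatives: f_xx(-4)=-480, f_xx(1)=180, f_xx(4)=-288; f_yy(-2)=-4.
Local maxima occur where both diagonal entries negative: (-4, -2), (4, -2). Count: 2.

2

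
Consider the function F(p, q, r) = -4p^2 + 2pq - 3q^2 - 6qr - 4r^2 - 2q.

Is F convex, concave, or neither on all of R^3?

F is quadratic, so its Hessian is the constant matrix H = [[-8, 2, 0], [2, -6, -6], [0, -6, -8]].
Leading principal minors: -8, 44, -64.
Signs alternate −, +, − ⇒ H ≺ 0 ⇒ concave.

concave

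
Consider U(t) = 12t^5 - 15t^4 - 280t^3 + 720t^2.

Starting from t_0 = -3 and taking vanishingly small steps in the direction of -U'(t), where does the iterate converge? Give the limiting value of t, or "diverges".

U'(t) = 60t(t - 3)(t - 2)(t + 4), so U'(-3) = -5400.
Gradient descent moves in the -U' direction, i.e. t is increasing.
The nearest critical point in that direction is t = 0, where U'' = 1440 > 0 (a local minimum). The iterate converges there.

0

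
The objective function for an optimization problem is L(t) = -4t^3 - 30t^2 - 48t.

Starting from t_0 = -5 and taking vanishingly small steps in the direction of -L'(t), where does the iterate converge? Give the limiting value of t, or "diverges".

L'(t) = -12(t + 1)(t + 4), so L'(-5) = -48.
Gradient descent moves in the -L' direction, i.e. t is increasing.
The nearest critical point in that direction is t = -4, where L'' = 36 > 0 (a local minimum). The iterate converges there.

-4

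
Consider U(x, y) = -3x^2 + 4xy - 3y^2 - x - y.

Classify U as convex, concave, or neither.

concave

U is quadratic, so its Hessian is the constant matrix H = [[-6, 4], [4, -6]].
det(H) = 20, tr(H) = -12.
det(H) > 0 and tr(H) < 0, so H is negative definite everywhere: concave.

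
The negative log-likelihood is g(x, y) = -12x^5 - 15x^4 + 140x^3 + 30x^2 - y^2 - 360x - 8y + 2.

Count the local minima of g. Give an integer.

g separates as a function of x plus a function of y, so ∇g=0 decouples.
∂g/∂x = -60(x - 2)(x - 1)(x + 1)(x + 3) = 0 at x ∈ {-3, -1, 1, 2}; ∂g/∂y = -2(y + 4) = 0 at y ∈ {-4}.
The Hessian is diagonal: diag(g_xx, g_yy). Second derivatives: g_xx(-3)=2400, g_xx(-1)=-720, g_xx(1)=480, g_xx(2)=-900; g_yy(-4)=-2.
Local minima occur where both diagonal entries positive: none. Count: 0.

0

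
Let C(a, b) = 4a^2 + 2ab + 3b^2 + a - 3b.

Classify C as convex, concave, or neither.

C is quadratic, so its Hessian is the constant matrix H = [[8, 2], [2, 6]].
det(H) = 44, tr(H) = 14.
det(H) > 0 and tr(H) > 0, so H is positive definite everywhere: convex.

convex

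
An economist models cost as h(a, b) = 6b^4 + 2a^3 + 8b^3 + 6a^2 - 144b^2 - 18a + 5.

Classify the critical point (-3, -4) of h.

The mixed partial ∂²h/∂a∂b is 0, so the Hessian at any point is diag(h_aa, h_bb) = diag(12(a + 1), 24(3b^2 + 2b - 12)).
At (-3, -4): H = diag(-24, 672).
The eigenvalues have opposite signs, so H is indefinite: a saddle point.

saddle point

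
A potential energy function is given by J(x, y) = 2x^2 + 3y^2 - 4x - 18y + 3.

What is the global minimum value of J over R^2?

-26

J(x,y) separates as P(x) + Q(y) + 3, so its minimum is min P + min Q + 3.
P'(x) = 4x - 4 vanishes at x ∈ {1}; Q'(y) = 6y - 18 vanishes at y ∈ {3}.
Local minima of P (where P''>0): P(1)=-2. Local minima of Q: Q(3)=-27.
So the global minimum of J is P(1) + Q(3) + 3 = -2 − 27 + 3 = -26, attained at (1, 3).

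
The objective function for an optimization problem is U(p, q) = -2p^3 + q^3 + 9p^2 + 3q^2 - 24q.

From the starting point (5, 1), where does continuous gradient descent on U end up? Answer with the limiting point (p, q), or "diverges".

U is separable, so gradient descent decouples: p follows -∂U/∂p, q follows -∂U/∂q.
∂U/∂p = -6p(p - 3); at p=5 this is -60, so p increases.
∂U/∂q = 3(q - 2)(q + 4); at q=1 this is -15, so q increases.
The p-coordinate has no critical point in that direction and runs off to infinity.

diverges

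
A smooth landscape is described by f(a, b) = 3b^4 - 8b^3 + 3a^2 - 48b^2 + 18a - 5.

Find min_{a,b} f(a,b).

f(a,b) separates as P(a) + Q(b) − 5, so its minimum is min P + min Q − 5.
P'(a) = 6a + 18 vanishes at a ∈ {-3}; Q'(b) = 12b(b - 4)(b + 2) vanishes at b ∈ {-2, 0, 4}.
Local minima of P (where P''>0): P(-3)=-27. Local minima of Q: Q(-2)=-80, Q(4)=-512.
So the global minimum of f is P(-3) + Q(4) − 5 = -27 − 512 − 5 = -544, attained at (-3, 4).

-544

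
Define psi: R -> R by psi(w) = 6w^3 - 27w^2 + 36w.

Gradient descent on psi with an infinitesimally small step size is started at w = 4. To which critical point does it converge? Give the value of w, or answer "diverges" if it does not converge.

psi'(w) = 18(w - 2)(w - 1), so psi'(4) = 108.
Gradient descent moves in the -psi' direction, i.e. w is decreasing.
The nearest critical point in that direction is w = 2, where psi'' = 18 > 0 (a local minimum). The iterate converges there.

2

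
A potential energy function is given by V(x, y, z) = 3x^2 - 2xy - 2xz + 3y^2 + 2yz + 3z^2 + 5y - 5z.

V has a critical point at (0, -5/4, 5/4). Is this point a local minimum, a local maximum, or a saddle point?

local minimum

The Hessian is constant: H = [[6, -2, -2], [-2, 6, 2], [-2, 2, 6]].
Leading principal minors: Δ₁ = 6, Δ₂ = 32, Δ₃ = 160.
All leading minors are positive, so H is positive definite: a local minimum.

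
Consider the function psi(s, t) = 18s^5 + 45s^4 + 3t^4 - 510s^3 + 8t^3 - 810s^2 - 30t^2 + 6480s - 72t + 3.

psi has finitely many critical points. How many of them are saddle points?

psi separates as a function of s plus a function of t, so ∇psi=0 decouples.
∂psi/∂s = 90(s - 3)(s - 2)(s + 3)(s + 4) = 0 at s ∈ {-4, -3, 2, 3}; ∂psi/∂t = 12(t - 2)(t + 1)(t + 3) = 0 at t ∈ {-3, -1, 2}.
The Hessian is diagonal: diag(psi_ss, psi_tt). Second derivatives: psi_ss(-4)=-3780, psi_ss(-3)=2700, psi_ss(2)=-2700, psi_ss(3)=3780; psi_tt(-3)=120, psi_tt(-1)=-72, psi_tt(2)=180.
Saddle points occur where the two diagonal entries have opposite signs: (-4, -3), (-4, 2), (-3, -1), (2, -3), (2, 2), (3, -1). Count: 6.

6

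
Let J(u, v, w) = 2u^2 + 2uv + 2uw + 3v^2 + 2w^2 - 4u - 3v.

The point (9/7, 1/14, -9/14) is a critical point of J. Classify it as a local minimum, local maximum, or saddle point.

The Hessian is constant: H = [[4, 2, 2], [2, 6, 0], [2, 0, 4]].
Leading principal minors: Δ₁ = 4, Δ₂ = 20, Δ₃ = 56.
All leading minors are positive, so H is positive definite: a local minimum.

local minimum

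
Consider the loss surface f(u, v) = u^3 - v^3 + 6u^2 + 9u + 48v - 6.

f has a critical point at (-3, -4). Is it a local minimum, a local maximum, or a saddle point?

saddle point

The mixed partial ∂²f/∂u∂v is 0, so the Hessian at any point is diag(f_uu, f_vv) = diag(6(u + 2), -6v).
At (-3, -4): H = diag(-6, 24).
The eigenvalues have opposite signs, so H is indefinite: a saddle point.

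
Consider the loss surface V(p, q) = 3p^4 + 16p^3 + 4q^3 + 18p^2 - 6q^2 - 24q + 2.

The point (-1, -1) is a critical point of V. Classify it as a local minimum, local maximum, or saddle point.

local maximum

The mixed partial ∂²V/∂p∂q is 0, so the Hessian at any point is diag(V_pp, V_qq) = diag(12(3p^2 + 8p + 3), 12(2q - 1)).
At (-1, -1): H = diag(-24, -36).
Both eigenvalues are negative, so H is negative definite: a local maximum.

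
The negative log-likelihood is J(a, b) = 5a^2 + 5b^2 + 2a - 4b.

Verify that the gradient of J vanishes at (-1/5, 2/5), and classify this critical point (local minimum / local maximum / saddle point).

local minimum

∇J = (10a + 2, 10b - 4); substituting (-1/5, 2/5) gives ∇J = (0, 0), so (-1/5, 2/5) is indeed a critical point.
The Hessian of J is constant: H = [[10, 0], [0, 10]].
det(H) = 10·10 − 0² = 100.
det(H) > 0 and tr(H) = 20 > 0, so H is positive definite and the point is a local minimum.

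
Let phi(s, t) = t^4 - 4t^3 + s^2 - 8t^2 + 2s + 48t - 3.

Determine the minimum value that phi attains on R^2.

-84

phi(s,t) separates as P(s) + Q(t) − 3, so its minimum is min P + min Q − 3.
P'(s) = 2s + 2 vanishes at s ∈ {-1}; Q'(t) = 4(t - 3)(t - 2)(t + 2) vanishes at t ∈ {-2, 2, 3}.
Local minima of P (where P''>0): P(-1)=-1. Local minima of Q: Q(-2)=-80, Q(3)=45.
So the global minimum of phi is P(-1) + Q(-2) − 3 = -1 − 80 − 3 = -84, attained at (-1, -2).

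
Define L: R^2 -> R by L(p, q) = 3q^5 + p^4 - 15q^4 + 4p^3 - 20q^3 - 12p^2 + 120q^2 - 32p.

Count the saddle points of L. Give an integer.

L separates as a function of p plus a function of q, so ∇L=0 decouples.
∂L/∂p = 4(p - 2)(p + 1)(p + 4) = 0 at p ∈ {-4, -1, 2}; ∂L/∂q = 15q(q - 4)(q - 2)(q + 2) = 0 at q ∈ {-2, 0, 2, 4}.
The Hessian is diagonal: diag(L_pp, L_qq). Second derivatives: L_pp(-4)=72, L_pp(-1)=-36, L_pp(2)=72; L_qq(-2)=-720, L_qq(0)=240, L_qq(2)=-240, L_qq(4)=720.
Saddle points occur where the two diagonal entries have opposite signs: (-4, -2), (-4, 2), (-1, 0), (-1, 4), (2, -2), (2, 2). Count: 6.

6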